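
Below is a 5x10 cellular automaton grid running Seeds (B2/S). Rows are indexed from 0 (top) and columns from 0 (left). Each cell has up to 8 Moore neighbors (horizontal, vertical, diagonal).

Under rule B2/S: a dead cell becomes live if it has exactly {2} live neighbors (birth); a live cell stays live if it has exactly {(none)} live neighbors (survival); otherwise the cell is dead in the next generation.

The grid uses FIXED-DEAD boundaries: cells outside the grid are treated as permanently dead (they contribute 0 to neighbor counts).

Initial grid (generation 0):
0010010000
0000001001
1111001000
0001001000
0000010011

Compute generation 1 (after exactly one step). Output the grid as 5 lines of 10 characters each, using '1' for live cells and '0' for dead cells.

Simulating step by step:
Generation 0 (given above): 14 live cells
Generation 1: 11 live cells
(generation 1 grid is the final answer)

Answer: 0000001000
1000100100
0000100000
1000000011
0000101100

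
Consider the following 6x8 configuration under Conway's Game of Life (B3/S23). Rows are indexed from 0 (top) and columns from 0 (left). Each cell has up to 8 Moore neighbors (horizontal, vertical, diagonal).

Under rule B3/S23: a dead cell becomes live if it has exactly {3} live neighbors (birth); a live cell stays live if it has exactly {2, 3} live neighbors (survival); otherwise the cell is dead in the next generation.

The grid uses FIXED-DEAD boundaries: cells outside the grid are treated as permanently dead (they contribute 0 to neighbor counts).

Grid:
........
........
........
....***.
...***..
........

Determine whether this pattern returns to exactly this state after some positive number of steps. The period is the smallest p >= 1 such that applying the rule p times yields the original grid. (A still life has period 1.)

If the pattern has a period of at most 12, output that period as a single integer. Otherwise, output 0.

Simulating and comparing each generation to the original:
Gen 0 (original, given above): 6 live cells
Gen 1: 6 live cells, differs from original
Gen 2: 6 live cells, MATCHES original -> period = 2

Answer: 2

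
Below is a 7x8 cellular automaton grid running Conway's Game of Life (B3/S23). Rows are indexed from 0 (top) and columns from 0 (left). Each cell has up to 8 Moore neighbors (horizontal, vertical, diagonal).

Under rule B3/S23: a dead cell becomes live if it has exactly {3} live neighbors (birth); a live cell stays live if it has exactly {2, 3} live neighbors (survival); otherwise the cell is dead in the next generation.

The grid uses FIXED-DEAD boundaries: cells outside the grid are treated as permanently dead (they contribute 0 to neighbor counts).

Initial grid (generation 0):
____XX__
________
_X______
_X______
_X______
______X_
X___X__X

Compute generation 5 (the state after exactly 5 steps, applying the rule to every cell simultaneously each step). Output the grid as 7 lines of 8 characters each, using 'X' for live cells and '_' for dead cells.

Answer: ________
________
________
XXX_____
________
________
________

Derivation:
Simulating step by step:
Generation 0 (given above): 9 live cells
Generation 1: 3 live cells
________
________
________
XXX_____
________
________
________
Generation 2: 3 live cells
________
________
_X______
_X______
_X______
________
________
Generation 3: 3 live cells
________
________
________
XXX_____
________
________
________
Generation 4: 3 live cells
________
________
_X______
_X______
_X______
________
________
Generation 5: 3 live cells
(generation 5 grid is the final answer)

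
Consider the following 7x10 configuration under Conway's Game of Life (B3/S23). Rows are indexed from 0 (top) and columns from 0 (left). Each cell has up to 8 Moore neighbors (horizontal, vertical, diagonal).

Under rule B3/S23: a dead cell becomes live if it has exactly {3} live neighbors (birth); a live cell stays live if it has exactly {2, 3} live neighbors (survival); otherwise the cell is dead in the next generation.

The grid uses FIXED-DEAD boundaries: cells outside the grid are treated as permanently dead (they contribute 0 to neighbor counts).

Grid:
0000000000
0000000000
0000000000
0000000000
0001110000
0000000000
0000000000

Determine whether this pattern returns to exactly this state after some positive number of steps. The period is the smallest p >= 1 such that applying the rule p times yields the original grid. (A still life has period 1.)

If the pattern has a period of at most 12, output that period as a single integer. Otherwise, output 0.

Answer: 2

Derivation:
Simulating and comparing each generation to the original:
Gen 0 (original, given above): 3 live cells
Gen 1: 3 live cells, differs from original
Gen 2: 3 live cells, MATCHES original -> period = 2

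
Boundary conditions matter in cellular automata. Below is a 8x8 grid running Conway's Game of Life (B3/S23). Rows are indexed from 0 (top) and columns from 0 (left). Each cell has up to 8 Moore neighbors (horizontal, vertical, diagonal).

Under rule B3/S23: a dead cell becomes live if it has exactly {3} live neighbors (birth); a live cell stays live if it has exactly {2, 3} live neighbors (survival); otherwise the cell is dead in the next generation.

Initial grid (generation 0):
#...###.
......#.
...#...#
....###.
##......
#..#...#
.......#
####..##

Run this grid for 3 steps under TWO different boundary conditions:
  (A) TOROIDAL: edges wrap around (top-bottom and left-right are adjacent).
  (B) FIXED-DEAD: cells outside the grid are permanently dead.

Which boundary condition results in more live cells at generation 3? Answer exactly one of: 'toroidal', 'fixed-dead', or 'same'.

Answer: fixed-dead

Derivation:
Under TOROIDAL boundary, generation 3:
........
...##...
#.###...
##.#....
.#..#.#.
......##
...##.##
###.....
Population = 21

Under FIXED-DEAD boundary, generation 3:
.....###
...##..#
...##.##
..##.###
.##.#.##
#..##...
..##....
.#....##
Population = 28

Comparison: toroidal=21, fixed-dead=28 -> fixed-dead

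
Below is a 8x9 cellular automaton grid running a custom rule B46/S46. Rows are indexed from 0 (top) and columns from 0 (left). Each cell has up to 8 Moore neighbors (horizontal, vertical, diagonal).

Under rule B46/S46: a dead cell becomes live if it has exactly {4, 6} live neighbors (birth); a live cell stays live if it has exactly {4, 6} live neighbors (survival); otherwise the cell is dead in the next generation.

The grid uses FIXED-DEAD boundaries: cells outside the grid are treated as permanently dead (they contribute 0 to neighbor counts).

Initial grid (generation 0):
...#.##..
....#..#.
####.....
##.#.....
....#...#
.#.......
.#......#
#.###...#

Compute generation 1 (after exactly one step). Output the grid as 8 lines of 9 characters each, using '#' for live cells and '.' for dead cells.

Answer: .........
..##.....
.##......
.#.......
.........
.........
..#......
.........

Derivation:
Simulating step by step:
Generation 0 (given above): 22 live cells
Generation 1: 6 live cells
(generation 1 grid is the final answer)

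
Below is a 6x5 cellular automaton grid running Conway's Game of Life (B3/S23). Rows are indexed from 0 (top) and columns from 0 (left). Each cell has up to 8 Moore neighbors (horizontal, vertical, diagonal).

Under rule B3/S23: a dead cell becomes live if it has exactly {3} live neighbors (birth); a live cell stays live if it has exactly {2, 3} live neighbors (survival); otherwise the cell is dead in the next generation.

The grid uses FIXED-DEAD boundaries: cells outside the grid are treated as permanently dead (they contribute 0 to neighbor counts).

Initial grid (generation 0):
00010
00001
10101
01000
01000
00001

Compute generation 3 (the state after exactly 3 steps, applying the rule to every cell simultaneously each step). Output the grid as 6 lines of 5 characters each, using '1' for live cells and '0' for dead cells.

Answer: 00000
00000
10000
00000
11100
00000

Derivation:
Simulating step by step:
Generation 0 (given above): 8 live cells
Generation 1: 6 live cells
00000
00001
01010
11100
00000
00000
Generation 2: 7 live cells
00000
00000
11010
11100
01000
00000
Generation 3: 4 live cells
(generation 3 grid is the final answer)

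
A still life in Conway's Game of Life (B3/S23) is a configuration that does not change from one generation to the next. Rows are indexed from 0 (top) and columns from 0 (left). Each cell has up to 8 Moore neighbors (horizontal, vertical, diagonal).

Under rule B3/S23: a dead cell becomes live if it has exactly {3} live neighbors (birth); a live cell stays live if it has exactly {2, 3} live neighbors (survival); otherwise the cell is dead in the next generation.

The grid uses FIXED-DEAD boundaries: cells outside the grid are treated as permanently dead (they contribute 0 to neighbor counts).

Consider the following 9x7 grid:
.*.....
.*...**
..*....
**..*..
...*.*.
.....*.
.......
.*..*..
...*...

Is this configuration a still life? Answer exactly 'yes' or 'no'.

Answer: no

Derivation:
Compute generation 1 and compare to generation 0 (given above):
Generation 1:
.......
.**....
*.*..*.
.****..
.....*.
....*..
.......
.......
.......
Cell (0,1) differs: gen0=1 vs gen1=0 -> NOT a still life.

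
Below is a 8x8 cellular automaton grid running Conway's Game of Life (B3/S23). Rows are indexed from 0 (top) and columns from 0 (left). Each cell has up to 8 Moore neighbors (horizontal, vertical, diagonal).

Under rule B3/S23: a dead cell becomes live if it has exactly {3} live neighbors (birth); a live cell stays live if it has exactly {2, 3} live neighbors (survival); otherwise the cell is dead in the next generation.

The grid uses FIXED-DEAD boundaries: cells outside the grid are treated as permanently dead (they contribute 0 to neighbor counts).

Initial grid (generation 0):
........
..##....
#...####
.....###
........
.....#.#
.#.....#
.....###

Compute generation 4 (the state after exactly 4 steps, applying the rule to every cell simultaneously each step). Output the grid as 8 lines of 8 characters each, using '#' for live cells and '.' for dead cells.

Simulating step by step:
Generation 0 (given above): 17 live cells
Generation 1: 16 live cells
........
...####.
...##..#
....#..#
.....#.#
......#.
.....#.#
......##
Generation 2: 18 live cells
....##..
...#.##.
.......#
...###.#
.....#.#
.....#.#
.....#.#
......##
Generation 3: 19 live cells
....###.
.....##.
...#...#
....##.#
.....#.#
....##.#
.....#.#
......##
Generation 4: 16 live cells
(generation 4 grid is the final answer)

Answer: ....#.#.
.......#
.......#
....##.#
.......#
....##.#
....##.#
......##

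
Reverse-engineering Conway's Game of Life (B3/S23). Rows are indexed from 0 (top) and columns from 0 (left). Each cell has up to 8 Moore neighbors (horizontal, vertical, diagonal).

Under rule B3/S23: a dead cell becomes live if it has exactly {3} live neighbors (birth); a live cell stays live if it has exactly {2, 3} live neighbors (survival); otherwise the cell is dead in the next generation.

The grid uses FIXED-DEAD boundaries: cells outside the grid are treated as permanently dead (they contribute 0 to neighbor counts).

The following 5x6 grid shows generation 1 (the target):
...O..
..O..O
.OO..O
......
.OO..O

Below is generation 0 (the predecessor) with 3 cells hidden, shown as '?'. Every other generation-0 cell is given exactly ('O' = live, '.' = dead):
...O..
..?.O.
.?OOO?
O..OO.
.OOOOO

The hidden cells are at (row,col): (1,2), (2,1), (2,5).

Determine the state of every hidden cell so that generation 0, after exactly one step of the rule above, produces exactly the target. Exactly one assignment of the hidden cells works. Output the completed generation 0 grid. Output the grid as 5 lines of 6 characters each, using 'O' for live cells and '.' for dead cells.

Hidden generation-0 cells (in order): (1,2), (2,1), (2,5).
A hidden cell only influences target cells in its own 3x3 neighborhood. Try each of the 2^3 = 8 assignments, step the completed generation 0 forward once under B3/S23, and compare with the target:
  (1,2)=. (2,1)=. (2,5)=. -> step gives (0,3)='.' but target has 'O' -> reject
  (1,2)=. (2,1)=. (2,5)=O -> step gives (0,3)='.' but target has 'O' -> reject
  (1,2)=. (2,1)=O (2,5)=. -> step gives (0,3)='.' but target has 'O' -> reject
  (1,2)=. (2,1)=O (2,5)=O -> step gives (0,3)='.' but target has 'O' -> reject
  (1,2)=O (2,1)=. (2,5)=. -> step gives (1,4)='O' but target has '.' -> reject
  (1,2)=O (2,1)=. (2,5)=O -> step reproduces the target at every cell -> ACCEPT
  (1,2)=O (2,1)=O (2,5)=. -> step gives (1,1)='O' but target has '.' -> reject
  (1,2)=O (2,1)=O (2,5)=O -> step gives (1,1)='O' but target has '.' -> reject
Unique solution: (1,2)=live, (2,1)=dead, (2,5)=live.
Check: live-neighbor counts of every cell in the completed generation 0:
012221
023643
133653
146775
223442
Applying B3/S23 to generation 0 with these counts gives:
...O..
..O..O
.OO..O
......
.OO..O
which matches the target exactly.

Answer: ...O..
..O.O.
..OOOO
O..OO.
.OOOOO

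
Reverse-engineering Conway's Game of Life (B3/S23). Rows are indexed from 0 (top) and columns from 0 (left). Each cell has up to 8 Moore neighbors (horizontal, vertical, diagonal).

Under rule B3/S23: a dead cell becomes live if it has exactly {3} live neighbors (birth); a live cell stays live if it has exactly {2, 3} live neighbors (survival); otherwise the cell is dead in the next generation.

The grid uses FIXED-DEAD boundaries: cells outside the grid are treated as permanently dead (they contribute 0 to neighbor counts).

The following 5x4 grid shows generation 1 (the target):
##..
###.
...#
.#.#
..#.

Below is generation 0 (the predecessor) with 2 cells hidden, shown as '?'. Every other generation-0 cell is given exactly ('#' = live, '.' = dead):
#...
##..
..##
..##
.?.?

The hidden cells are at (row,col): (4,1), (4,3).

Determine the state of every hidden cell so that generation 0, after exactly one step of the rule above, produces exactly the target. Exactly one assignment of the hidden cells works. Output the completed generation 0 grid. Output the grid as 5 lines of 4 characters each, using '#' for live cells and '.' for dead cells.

Answer: #...
##..
..##
..##
.#..

Derivation:
Hidden generation-0 cells (in order): (4,1), (4,3).
A hidden cell only influences target cells in its own 3x3 neighborhood. Try each of the 2^2 = 4 assignments, step the completed generation 0 forward once under B3/S23, and compare with the target:
  (4,1)=. (4,3)=. -> step gives (3,1)='.' but target has '#' -> reject
  (4,1)=. (4,3)=# -> step gives (3,1)='.' but target has '#' -> reject
  (4,1)=# (4,3)=. -> step reproduces the target at every cell -> ACCEPT
  (4,1)=# (4,3)=# -> step gives (3,3)='.' but target has '#' -> reject
Unique solution: (4,1)=live, (4,3)=dead.
Check: live-neighbor counts of every cell in the completed generation 0:
2310
2332
2443
1343
1132
Applying B3/S23 to generation 0 with these counts gives:
##..
###.
...#
.#.#
..#.
which matches the target exactly.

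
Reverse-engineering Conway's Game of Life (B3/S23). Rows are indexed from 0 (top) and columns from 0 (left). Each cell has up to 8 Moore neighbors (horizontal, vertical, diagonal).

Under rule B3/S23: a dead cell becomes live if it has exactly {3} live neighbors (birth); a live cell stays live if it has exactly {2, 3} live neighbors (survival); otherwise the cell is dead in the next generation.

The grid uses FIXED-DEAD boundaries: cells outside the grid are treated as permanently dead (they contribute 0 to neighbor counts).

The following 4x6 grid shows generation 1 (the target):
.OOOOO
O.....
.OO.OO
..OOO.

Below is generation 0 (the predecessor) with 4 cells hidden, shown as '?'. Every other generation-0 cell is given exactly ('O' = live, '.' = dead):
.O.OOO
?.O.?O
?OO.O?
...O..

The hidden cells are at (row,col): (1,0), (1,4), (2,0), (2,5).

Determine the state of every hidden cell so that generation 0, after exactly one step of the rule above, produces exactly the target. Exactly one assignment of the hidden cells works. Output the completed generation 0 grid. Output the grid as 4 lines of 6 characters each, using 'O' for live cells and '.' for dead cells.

Hidden generation-0 cells (in order): (1,0), (1,4), (2,0), (2,5).
A hidden cell only influences target cells in its own 3x3 neighborhood. Try each of the 2^4 = 16 assignments, step the completed generation 0 forward once under B3/S23, and compare with the target:
  (1,0)=. (1,4)=. (2,0)=. (2,5)=. -> step gives (0,1)='.' but target has 'O' -> reject
  (1,0)=. (1,4)=. (2,0)=. (2,5)=O -> step gives (0,1)='.' but target has 'O' -> reject
  (1,0)=. (1,4)=. (2,0)=O (2,5)=. -> step gives (0,1)='.' but target has 'O' -> reject
  (1,0)=. (1,4)=. (2,0)=O (2,5)=O -> step gives (0,1)='.' but target has 'O' -> reject
  (1,0)=. (1,4)=O (2,0)=. (2,5)=. -> step gives (0,1)='.' but target has 'O' -> reject
  (1,0)=. (1,4)=O (2,0)=. (2,5)=O -> step gives (0,1)='.' but target has 'O' -> reject
  (1,0)=. (1,4)=O (2,0)=O (2,5)=. -> step gives (0,1)='.' but target has 'O' -> reject
  (1,0)=. (1,4)=O (2,0)=O (2,5)=O -> step gives (0,1)='.' but target has 'O' -> reject
  (1,0)=O (1,4)=. (2,0)=. (2,5)=. -> step gives (1,5)='O' but target has '.' -> reject
  (1,0)=O (1,4)=. (2,0)=. (2,5)=O -> step reproduces the target at every cell -> ACCEPT
  (1,0)=O (1,4)=. (2,0)=O (2,5)=. -> step gives (1,5)='O' but target has '.' -> reject
  (1,0)=O (1,4)=. (2,0)=O (2,5)=O -> step gives (2,0)='O' but target has '.' -> reject
  (1,0)=O (1,4)=O (2,0)=. (2,5)=. -> step gives (0,4)='.' but target has 'O' -> reject
  (1,0)=O (1,4)=O (2,0)=. (2,5)=O -> step gives (0,4)='.' but target has 'O' -> reject
  (1,0)=O (1,4)=O (2,0)=O (2,5)=. -> step gives (0,4)='.' but target has 'O' -> reject
  (1,0)=O (1,4)=O (2,0)=O (2,5)=O -> step gives (0,4)='.' but target has 'O' -> reject
Unique solution: (1,0)=live, (1,4)=dead, (2,0)=dead, (2,5)=live.
Check: live-neighbor counts of every cell in the completed generation 0:
223232
254564
233432
123232
Applying B3/S23 to generation 0 with these counts gives:
.OOOOO
O.....
.OO.OO
..OOO.
which matches the target exactly.

Answer: .O.OOO
O.O..O
.OO.OO
...O..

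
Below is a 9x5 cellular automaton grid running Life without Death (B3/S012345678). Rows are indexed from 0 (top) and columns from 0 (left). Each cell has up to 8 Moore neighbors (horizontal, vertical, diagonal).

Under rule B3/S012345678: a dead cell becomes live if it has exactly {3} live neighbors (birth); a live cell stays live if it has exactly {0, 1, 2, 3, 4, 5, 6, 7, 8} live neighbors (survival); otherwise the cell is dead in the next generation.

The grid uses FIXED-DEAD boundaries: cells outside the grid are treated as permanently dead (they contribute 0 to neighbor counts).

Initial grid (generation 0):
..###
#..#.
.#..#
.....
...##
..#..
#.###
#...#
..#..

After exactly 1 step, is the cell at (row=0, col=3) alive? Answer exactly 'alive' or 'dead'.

Answer: alive

Derivation:
Simulating step by step:
Generation 0 (given above): 17 live cells
Generation 1: 22 live cells
..###
##.#.
.#..#
...##
...##
.##..
#.###
#.#.#
..#..

Cell (0,3) at generation 1: 1 -> alive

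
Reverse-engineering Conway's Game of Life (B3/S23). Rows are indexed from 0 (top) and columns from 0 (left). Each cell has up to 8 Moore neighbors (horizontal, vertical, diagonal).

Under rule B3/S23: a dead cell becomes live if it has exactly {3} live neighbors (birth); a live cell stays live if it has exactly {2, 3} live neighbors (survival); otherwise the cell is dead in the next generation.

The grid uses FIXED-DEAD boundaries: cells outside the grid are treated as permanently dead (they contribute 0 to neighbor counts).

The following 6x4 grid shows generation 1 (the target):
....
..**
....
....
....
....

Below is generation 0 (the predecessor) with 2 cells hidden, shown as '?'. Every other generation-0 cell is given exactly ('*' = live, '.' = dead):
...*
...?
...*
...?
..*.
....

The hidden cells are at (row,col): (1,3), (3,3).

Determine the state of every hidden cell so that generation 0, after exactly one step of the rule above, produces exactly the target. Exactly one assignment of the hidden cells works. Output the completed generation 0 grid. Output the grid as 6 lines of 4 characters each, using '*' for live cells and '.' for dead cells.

Hidden generation-0 cells (in order): (1,3), (3,3).
A hidden cell only influences target cells in its own 3x3 neighborhood. Try each of the 2^2 = 4 assignments, step the completed generation 0 forward once under B3/S23, and compare with the target:
  (1,3)=. (3,3)=. -> step gives (1,2)='.' but target has '*' -> reject
  (1,3)=. (3,3)=* -> step gives (1,2)='.' but target has '*' -> reject
  (1,3)=* (3,3)=. -> step reproduces the target at every cell -> ACCEPT
  (1,3)=* (3,3)=* -> step gives (2,2)='*' but target has '.' -> reject
Unique solution: (1,3)=live, (3,3)=dead.
Check: live-neighbor counts of every cell in the completed generation 0:
0021
0032
0021
0122
0101
0111
Applying B3/S23 to generation 0 with these counts gives:
....
..**
....
....
....
....
which matches the target exactly.

Answer: ...*
...*
...*
....
..*.
....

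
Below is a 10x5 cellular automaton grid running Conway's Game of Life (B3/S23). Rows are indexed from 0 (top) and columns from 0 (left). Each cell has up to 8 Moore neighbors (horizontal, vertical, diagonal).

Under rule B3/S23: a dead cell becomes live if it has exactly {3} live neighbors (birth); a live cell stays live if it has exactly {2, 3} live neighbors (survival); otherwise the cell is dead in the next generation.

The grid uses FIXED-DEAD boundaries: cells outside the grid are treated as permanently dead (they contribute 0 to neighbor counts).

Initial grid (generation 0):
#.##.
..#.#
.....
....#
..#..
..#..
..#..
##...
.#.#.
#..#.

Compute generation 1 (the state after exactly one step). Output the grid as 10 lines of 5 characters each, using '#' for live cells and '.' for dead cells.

Answer: .###.
.##..
...#.
.....
...#.
.###.
..#..
##...
.#...
..#..

Derivation:
Simulating step by step:
Generation 0 (given above): 15 live cells
Generation 1: 15 live cells
(generation 1 grid is the final answer)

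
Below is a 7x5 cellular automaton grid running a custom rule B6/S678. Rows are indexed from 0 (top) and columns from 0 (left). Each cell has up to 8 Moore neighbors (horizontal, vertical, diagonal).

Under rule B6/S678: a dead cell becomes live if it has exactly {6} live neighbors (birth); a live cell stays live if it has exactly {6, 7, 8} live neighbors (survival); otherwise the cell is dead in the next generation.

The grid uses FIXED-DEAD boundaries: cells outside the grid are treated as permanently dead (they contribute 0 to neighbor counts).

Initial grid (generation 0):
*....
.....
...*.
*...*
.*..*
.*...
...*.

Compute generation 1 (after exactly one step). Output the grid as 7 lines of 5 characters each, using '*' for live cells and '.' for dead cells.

Simulating step by step:
Generation 0 (given above): 8 live cells
Generation 1: 0 live cells
(generation 1 grid is the final answer)

Answer: .....
.....
.....
.....
.....
.....
.....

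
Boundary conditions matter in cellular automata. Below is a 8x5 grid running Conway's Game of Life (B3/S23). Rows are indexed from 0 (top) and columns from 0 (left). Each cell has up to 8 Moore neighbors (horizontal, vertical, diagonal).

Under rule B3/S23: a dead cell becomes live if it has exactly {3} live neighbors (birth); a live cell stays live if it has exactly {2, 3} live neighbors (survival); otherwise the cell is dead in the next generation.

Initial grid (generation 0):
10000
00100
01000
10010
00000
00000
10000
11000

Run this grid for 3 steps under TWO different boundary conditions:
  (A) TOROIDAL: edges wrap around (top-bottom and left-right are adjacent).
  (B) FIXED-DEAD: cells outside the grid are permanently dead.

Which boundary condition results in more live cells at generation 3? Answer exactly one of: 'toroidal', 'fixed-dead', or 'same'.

Under TOROIDAL boundary, generation 3:
01011
10110
10100
00000
00000
00000
10000
00011
Population = 11

Under FIXED-DEAD boundary, generation 3:
00000
01100
01100
00000
00000
00000
11000
11000
Population = 8

Comparison: toroidal=11, fixed-dead=8 -> toroidal

Answer: toroidal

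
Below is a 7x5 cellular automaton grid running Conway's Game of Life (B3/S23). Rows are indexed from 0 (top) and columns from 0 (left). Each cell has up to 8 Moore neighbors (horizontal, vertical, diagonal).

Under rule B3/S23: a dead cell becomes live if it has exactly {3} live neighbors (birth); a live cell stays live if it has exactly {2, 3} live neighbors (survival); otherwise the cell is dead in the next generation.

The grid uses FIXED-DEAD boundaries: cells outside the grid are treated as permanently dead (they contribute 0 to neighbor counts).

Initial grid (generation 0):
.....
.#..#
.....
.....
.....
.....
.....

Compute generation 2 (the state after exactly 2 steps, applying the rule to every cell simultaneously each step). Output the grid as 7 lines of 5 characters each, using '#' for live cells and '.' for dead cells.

Answer: .....
.....
.....
.....
.....
.....
.....

Derivation:
Simulating step by step:
Generation 0 (given above): 2 live cells
Generation 1: 0 live cells
.....
.....
.....
.....
.....
.....
.....
Generation 2: 0 live cells
(generation 2 grid is the final answer)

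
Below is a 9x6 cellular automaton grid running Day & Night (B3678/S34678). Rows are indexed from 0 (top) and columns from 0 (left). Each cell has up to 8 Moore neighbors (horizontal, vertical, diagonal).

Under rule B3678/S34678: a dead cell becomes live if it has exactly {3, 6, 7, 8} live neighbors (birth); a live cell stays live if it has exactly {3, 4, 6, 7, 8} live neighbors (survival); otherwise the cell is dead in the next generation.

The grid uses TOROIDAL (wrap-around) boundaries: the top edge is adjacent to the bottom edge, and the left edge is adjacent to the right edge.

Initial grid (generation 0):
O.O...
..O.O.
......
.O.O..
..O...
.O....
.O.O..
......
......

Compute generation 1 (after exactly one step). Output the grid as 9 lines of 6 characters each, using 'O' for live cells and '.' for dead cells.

Simulating step by step:
Generation 0 (given above): 10 live cells
Generation 1: 10 live cells
(generation 1 grid is the final answer)

Answer: .O.O..
.O.O..
..OO..
..O...
.OO...
......
..O...
......
......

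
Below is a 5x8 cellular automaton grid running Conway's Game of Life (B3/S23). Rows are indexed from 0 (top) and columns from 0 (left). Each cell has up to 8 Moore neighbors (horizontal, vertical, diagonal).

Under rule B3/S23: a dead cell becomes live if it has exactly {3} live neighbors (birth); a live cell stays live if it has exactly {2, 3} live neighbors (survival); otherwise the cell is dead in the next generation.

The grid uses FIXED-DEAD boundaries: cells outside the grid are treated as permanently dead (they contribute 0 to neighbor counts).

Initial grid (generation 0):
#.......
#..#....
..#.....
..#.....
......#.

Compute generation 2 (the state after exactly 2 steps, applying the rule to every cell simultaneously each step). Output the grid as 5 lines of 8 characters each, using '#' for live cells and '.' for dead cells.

Simulating step by step:
Generation 0 (given above): 6 live cells
Generation 1: 4 live cells
........
.#......
.###....
........
........
Generation 2: 4 live cells
(generation 2 grid is the final answer)

Answer: ........
.#......
.##.....
..#.....
........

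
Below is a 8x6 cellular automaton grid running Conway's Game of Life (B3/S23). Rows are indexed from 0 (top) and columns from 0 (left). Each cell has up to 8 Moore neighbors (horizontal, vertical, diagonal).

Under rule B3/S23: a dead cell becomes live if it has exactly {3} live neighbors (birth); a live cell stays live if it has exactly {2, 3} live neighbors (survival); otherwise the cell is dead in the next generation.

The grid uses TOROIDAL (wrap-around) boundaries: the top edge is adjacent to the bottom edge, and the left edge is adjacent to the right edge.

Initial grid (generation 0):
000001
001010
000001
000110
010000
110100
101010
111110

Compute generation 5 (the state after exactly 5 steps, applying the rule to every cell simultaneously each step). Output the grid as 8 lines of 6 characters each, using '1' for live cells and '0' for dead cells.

Answer: 100001
100010
000000
001001
000101
000100
000001
000000

Derivation:
Simulating step by step:
Generation 0 (given above): 18 live cells
Generation 1: 17 live cells
100001
000011
000001
000010
110110
100101
000010
101010
Generation 2: 23 live cells
110100
000010
000001
100110
111100
111100
110010
110110
Generation 3: 15 live cells
110100
100011
000101
100110
000000
000010
000010
000110
Generation 4: 20 live cells
111100
011100
000100
000111
000111
000000
000011
001111
Generation 5: 10 live cells
(generation 5 grid is the final answer)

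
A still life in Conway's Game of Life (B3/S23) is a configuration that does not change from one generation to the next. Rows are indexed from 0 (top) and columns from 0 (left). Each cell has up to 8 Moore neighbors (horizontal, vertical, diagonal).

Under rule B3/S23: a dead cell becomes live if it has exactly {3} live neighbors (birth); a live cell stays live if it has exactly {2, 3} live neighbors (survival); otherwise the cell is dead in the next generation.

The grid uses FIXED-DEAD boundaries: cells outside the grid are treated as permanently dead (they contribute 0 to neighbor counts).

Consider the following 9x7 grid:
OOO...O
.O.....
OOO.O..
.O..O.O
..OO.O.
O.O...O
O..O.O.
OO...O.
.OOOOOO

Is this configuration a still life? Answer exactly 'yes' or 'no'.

Answer: no

Derivation:
Compute generation 1 and compare to generation 0 (given above):
Generation 1:
OOO....
...O...
O.OO.O.
O...O..
..OOOOO
..O..OO
O.O.OOO
O......
OOOOOOO
Cell (0,6) differs: gen0=1 vs gen1=0 -> NOT a still life.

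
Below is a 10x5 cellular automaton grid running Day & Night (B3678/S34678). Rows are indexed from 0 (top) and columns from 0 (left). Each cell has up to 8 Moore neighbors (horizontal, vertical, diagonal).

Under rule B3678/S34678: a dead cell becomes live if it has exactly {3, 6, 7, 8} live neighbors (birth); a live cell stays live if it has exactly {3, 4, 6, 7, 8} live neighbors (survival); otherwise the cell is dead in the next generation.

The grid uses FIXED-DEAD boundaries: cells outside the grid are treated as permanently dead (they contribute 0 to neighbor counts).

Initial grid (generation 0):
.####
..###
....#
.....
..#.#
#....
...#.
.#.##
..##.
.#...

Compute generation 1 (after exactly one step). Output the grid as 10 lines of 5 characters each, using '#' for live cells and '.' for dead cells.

Answer: ..#.#
.####
.....
...#.
.....
...#.
..#.#
...##
.####
..#..

Derivation:
Simulating step by step:
Generation 0 (given above): 18 live cells
Generation 1: 17 live cells
(generation 1 grid is the final answer)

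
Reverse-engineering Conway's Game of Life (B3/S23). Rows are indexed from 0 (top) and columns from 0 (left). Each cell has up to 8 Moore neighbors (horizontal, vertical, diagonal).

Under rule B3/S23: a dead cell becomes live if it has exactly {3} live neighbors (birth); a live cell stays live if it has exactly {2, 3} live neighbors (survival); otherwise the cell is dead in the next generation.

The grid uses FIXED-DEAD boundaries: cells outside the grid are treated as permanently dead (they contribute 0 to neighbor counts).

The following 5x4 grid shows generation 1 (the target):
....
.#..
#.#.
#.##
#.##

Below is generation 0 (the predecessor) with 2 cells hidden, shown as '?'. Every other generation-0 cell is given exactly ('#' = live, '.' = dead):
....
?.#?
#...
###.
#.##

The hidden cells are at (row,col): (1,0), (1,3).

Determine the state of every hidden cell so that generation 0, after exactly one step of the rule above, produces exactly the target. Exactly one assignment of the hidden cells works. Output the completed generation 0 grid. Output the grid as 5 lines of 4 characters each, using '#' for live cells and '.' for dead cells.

Answer: ....
#.#.
#...
###.
#.##

Derivation:
Hidden generation-0 cells (in order): (1,0), (1,3).
A hidden cell only influences target cells in its own 3x3 neighborhood. Try each of the 2^2 = 4 assignments, step the completed generation 0 forward once under B3/S23, and compare with the target:
  (1,0)=. (1,3)=. -> step gives (1,1)='.' but target has '#' -> reject
  (1,0)=. (1,3)=# -> step gives (1,1)='.' but target has '#' -> reject
  (1,0)=# (1,3)=. -> step reproduces the target at every cell -> ACCEPT
  (1,0)=# (1,3)=# -> step gives (2,2)='.' but target has '#' -> reject
Unique solution: (1,0)=live, (1,3)=dead.
Check: live-neighbor counts of every cell in the completed generation 0:
1211
1301
3632
3533
2532
Applying B3/S23 to generation 0 with these counts gives:
....
.#..
#.#.
#.##
#.##
which matches the target exactly.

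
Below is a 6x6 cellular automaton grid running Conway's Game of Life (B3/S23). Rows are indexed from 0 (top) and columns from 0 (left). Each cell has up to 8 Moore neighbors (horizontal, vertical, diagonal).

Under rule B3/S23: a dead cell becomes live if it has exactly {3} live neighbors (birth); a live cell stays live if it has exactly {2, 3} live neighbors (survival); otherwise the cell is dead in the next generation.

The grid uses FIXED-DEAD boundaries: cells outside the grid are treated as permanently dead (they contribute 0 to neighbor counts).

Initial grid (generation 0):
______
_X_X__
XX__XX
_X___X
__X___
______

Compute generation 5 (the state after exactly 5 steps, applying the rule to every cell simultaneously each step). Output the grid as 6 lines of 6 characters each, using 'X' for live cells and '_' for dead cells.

Answer: ______
______
______
______
_X__X_
__XX__

Derivation:
Simulating step by step:
Generation 0 (given above): 9 live cells
Generation 1: 13 live cells
______
XXX_X_
XX__XX
XXX_XX
______
______
Generation 2: 12 live cells
_X____
X_XXXX
______
X_XXXX
_X____
______
Generation 3: 16 live cells
_XXXX_
_XXXX_
______
_XXXX_
_XXXX_
______
Generation 4: 10 live cells
_X__X_
_X__X_
______
_X__X_
_X__X_
__XX__
Generation 5: 4 live cells
(generation 5 grid is the final answer)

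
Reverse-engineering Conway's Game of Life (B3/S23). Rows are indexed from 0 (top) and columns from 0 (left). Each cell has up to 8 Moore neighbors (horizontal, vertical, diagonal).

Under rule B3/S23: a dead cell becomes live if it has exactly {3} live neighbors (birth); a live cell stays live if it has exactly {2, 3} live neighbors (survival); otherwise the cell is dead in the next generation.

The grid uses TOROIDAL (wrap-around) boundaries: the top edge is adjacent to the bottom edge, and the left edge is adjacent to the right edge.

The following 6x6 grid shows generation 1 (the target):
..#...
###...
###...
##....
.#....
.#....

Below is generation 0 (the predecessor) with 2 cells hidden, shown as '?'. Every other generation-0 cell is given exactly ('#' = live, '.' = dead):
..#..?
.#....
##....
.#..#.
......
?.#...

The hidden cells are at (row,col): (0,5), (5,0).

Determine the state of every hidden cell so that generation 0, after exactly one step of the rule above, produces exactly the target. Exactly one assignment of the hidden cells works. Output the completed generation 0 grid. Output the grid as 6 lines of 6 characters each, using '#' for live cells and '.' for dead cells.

Answer: ..#...
.#....
##....
.#..#.
......
#.#...

Derivation:
Hidden generation-0 cells (in order): (0,5), (5,0).
A hidden cell only influences target cells in its own 3x3 neighborhood. Try each of the 2^2 = 4 assignments, step the completed generation 0 forward once under B3/S23, and compare with the target:
  (0,5)=. (5,0)=. -> step gives (0,1)='#' but target has '.' -> reject
  (0,5)=. (5,0)=# -> step reproduces the target at every cell -> ACCEPT
  (0,5)=# (5,0)=. -> step gives (0,1)='#' but target has '.' -> reject
  (0,5)=# (5,0)=# -> step gives (0,0)='#' but target has '.' -> reject
Unique solution: (0,5)=dead, (5,0)=live.
Check: live-neighbor counts of every cell in the completed generation 0:
242201
333101
333112
322102
232212
031201
Applying B3/S23 to generation 0 with these counts gives:
..#...
###...
###...
##....
.#....
.#....
which matches the target exactly.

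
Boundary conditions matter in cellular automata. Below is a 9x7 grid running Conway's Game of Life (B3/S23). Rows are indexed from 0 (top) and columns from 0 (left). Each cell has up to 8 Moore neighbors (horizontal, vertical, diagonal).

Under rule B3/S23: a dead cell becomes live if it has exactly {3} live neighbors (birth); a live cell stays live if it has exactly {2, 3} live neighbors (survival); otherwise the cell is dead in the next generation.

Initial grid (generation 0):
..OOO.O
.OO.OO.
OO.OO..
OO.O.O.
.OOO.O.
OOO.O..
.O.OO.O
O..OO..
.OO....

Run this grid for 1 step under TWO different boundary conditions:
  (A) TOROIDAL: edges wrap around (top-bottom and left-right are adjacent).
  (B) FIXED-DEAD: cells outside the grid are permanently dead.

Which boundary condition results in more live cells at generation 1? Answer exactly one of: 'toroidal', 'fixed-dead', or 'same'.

Answer: same

Derivation:
Under TOROIDAL boundary, generation 1:
O...O..
......O
.......
.....O.
.....O.
......O
......O
O...OO.
OO...O.
Population = 13

Under FIXED-DEAD boundary, generation 1:
.OO.O..
O......
.......
.....O.
.....O.
O......
.......
O...OO.
.OOO...
Population = 13

Comparison: toroidal=13, fixed-dead=13 -> same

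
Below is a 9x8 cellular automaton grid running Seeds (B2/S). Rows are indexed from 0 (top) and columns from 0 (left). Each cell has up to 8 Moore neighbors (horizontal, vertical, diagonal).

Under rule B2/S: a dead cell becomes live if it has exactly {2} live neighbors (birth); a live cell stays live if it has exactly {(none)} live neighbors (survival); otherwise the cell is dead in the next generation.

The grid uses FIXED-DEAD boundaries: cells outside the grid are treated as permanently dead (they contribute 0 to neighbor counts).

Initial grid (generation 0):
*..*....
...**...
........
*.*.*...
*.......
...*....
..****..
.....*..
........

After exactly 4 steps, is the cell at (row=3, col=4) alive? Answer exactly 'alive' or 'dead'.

Simulating step by step:
Generation 0 (given above): 14 live cells
Generation 1: 13 live cells
..*.....
..*.....
.**..*..
...*....
..*.*...
.*...*..
......*.
..*...*.
........
Generation 2: 15 live cells
.*.*....
........
....*...
.....*..
.*...*..
..***.*.
.**....*
.....*.*
........
Generation 3: 11 live cells
..*.....
..***...
.....*..
......*.
........
*......*
........
.**.....
......*.
Generation 4: 13 live cells
.*..*...
.*...*..
..*...*.
.....*..
......**
........
*.*.....
........
.**.....

Cell (3,4) at generation 4: 0 -> dead

Answer: dead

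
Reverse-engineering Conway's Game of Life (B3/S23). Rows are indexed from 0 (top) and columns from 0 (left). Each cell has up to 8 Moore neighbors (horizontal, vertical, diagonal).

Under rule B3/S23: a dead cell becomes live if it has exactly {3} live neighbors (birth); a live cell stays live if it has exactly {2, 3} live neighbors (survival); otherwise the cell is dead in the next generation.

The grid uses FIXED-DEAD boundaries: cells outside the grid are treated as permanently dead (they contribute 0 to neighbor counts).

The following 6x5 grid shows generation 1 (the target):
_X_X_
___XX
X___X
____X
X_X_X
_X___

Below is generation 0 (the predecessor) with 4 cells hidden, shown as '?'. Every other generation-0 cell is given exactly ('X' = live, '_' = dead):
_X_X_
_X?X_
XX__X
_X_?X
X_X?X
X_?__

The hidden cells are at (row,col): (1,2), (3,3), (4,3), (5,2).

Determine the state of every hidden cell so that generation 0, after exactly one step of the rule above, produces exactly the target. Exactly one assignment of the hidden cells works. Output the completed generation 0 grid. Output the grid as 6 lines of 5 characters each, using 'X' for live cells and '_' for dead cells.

Answer: _X_X_
_XXX_
XX__X
_X_XX
X_X_X
X____

Derivation:
Hidden generation-0 cells (in order): (1,2), (3,3), (4,3), (5,2).
A hidden cell only influences target cells in its own 3x3 neighborhood. Try each of the 2^4 = 16 assignments, step the completed generation 0 forward once under B3/S23, and compare with the target:
  (1,2)=_ (3,3)=_ (4,3)=_ (5,2)=_ -> step gives (0,1)='_' but target has 'X' -> reject
  (1,2)=_ (3,3)=_ (4,3)=_ (5,2)=X -> step gives (0,1)='_' but target has 'X' -> reject
  (1,2)=_ (3,3)=_ (4,3)=X (5,2)=_ -> step gives (0,1)='_' but target has 'X' -> reject
  (1,2)=_ (3,3)=_ (4,3)=X (5,2)=X -> step gives (0,1)='_' but target has 'X' -> reject
  (1,2)=_ (3,3)=X (4,3)=_ (5,2)=_ -> step gives (0,1)='_' but target has 'X' -> reject
  (1,2)=_ (3,3)=X (4,3)=_ (5,2)=X -> step gives (0,1)='_' but target has 'X' -> reject
  (1,2)=_ (3,3)=X (4,3)=X (5,2)=_ -> step gives (0,1)='_' but target has 'X' -> reject
  (1,2)=_ (3,3)=X (4,3)=X (5,2)=X -> step gives (0,1)='_' but target has 'X' -> reject
  (1,2)=X (3,3)=_ (4,3)=_ (5,2)=_ -> step gives (3,2)='X' but target has '_' -> reject
  (1,2)=X (3,3)=_ (4,3)=_ (5,2)=X -> step gives (3,2)='X' but target has '_' -> reject
  (1,2)=X (3,3)=_ (4,3)=X (5,2)=_ -> step gives (4,3)='X' but target has '_' -> reject
  (1,2)=X (3,3)=_ (4,3)=X (5,2)=X -> step gives (5,1)='_' but target has 'X' -> reject
  (1,2)=X (3,3)=X (4,3)=_ (5,2)=_ -> step reproduces the target at every cell -> ACCEPT
  (1,2)=X (3,3)=X (4,3)=_ (5,2)=X -> step gives (5,1)='_' but target has 'X' -> reject
  (1,2)=X (3,3)=X (4,3)=X (5,2)=_ -> step gives (3,4)='_' but target has 'X' -> reject
  (1,2)=X (3,3)=X (4,3)=X (5,2)=X -> step gives (3,4)='_' but target has 'X' -> reject
Unique solution: (1,2)=live, (3,3)=live, (4,3)=dead, (5,2)=dead.
Check: live-neighbor counts of every cell in the completed generation 0:
22522
44533
34653
44443
24242
13121
Applying B3/S23 to generation 0 with these counts gives:
_X_X_
___XX
X___X
____X
X_X_X
_X___
which matches the target exactly.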